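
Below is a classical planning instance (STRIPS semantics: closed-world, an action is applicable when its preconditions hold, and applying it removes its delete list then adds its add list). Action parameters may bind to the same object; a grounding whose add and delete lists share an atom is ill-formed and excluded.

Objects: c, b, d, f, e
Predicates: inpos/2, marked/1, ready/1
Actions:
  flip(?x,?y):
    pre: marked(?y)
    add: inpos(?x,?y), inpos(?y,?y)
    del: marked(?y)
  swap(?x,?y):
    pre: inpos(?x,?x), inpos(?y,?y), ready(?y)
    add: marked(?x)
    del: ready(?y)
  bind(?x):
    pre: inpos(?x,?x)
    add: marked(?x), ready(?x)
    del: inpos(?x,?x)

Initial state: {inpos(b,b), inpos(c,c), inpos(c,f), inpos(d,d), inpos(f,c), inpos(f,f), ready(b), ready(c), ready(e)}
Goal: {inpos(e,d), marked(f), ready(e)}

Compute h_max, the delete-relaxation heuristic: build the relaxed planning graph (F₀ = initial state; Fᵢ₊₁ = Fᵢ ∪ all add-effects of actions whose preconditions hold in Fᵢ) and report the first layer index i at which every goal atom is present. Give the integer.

F0 = init (9 atoms)
F1 = F0 ∪ {marked(b), marked(c), marked(d), marked(f), ready(d), ready(f)}  (15 atoms)
F2 = F1 ∪ {inpos(b,c), inpos(b,d), inpos(b,f), inpos(c,b), inpos(c,d), inpos(d,b), inpos(d,c), inpos(d,f), inpos(e,b), inpos(e,c), inpos(e,d), inpos(e,f), inpos(f,b), inpos(f,d)}  (29 atoms)
goal ⊆ F2  ⇒  h_max = 2

2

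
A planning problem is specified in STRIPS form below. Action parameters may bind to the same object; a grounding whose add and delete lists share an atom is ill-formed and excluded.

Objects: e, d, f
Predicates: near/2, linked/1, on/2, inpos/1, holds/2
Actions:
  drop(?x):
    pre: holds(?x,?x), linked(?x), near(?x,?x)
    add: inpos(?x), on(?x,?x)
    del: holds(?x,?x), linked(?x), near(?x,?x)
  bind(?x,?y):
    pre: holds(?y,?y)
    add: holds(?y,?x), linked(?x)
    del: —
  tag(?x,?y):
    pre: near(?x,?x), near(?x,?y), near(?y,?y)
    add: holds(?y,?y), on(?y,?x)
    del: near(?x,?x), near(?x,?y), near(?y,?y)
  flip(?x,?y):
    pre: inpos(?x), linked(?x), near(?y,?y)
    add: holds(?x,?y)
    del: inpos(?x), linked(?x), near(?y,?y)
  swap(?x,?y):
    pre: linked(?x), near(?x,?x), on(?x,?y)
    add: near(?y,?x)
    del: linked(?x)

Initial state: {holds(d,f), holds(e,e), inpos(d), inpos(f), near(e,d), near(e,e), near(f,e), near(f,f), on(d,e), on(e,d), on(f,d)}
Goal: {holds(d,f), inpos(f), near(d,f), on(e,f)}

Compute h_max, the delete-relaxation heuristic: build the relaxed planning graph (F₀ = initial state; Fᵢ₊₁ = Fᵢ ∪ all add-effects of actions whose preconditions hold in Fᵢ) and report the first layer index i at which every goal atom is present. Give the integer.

F0 = init (11 atoms)
F1 = F0 ∪ {holds(e,d), holds(e,f), holds(f,f), linked(d), linked(e), linked(f), on(e,e), on(e,f), on(f,f)}  (20 atoms)
F2 = F1 ∪ {holds(d,e), holds(f,d), holds(f,e), inpos(e), near(d,e), near(d,f)}  (26 atoms)
goal ⊆ F2  ⇒  h_max = 2

2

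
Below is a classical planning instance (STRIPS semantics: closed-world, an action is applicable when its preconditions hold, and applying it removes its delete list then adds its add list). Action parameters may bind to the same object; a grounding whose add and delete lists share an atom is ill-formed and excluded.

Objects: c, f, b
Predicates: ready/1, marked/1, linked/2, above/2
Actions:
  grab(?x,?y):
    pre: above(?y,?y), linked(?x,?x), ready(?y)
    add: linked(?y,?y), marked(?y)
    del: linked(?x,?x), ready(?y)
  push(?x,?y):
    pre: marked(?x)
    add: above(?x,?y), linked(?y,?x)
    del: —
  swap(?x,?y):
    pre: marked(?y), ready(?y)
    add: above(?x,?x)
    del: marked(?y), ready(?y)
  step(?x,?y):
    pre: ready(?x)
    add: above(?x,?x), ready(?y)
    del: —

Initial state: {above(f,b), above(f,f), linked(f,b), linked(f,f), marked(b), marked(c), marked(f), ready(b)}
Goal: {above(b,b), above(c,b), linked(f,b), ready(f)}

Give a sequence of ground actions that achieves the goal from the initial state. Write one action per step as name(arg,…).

1. push(c,b)  →  {above(c,b), above(f,b), above(f,f), linked(b,c), linked(f,b), linked(f,f), marked(b), marked(c), marked(f), ready(b)}
2. step(b,f)  →  {above(b,b), above(c,b), above(f,b), above(f,f), linked(b,c), linked(f,b), linked(f,f), marked(b), marked(c), marked(f), ready(b), ready(f)}

push(c,b); step(b,f)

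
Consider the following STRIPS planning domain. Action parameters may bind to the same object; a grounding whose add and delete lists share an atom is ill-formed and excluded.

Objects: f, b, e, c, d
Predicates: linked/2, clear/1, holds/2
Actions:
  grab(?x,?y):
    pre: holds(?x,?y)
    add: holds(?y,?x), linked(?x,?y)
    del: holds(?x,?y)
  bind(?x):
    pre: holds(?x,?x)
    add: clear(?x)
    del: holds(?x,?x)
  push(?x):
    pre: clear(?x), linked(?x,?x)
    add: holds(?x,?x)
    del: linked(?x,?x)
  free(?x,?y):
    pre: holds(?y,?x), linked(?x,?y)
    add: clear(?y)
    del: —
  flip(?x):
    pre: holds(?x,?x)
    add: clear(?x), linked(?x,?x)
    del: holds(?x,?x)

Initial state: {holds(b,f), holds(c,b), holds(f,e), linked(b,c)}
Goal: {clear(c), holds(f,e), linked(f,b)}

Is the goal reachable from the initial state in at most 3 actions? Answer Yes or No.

Yes

1. grab(b,f)  →  {holds(c,b), holds(f,b), holds(f,e), linked(b,c), linked(b,f)}
2. grab(f,b)  →  {holds(b,f), holds(c,b), holds(f,e), linked(b,c), linked(b,f), linked(f,b)}
3. free(b,c)  →  {clear(c), holds(b,f), holds(c,b), holds(f,e), linked(b,c), linked(b,f), linked(f,b)}
optimal plan length = 3; 3 ≤ 3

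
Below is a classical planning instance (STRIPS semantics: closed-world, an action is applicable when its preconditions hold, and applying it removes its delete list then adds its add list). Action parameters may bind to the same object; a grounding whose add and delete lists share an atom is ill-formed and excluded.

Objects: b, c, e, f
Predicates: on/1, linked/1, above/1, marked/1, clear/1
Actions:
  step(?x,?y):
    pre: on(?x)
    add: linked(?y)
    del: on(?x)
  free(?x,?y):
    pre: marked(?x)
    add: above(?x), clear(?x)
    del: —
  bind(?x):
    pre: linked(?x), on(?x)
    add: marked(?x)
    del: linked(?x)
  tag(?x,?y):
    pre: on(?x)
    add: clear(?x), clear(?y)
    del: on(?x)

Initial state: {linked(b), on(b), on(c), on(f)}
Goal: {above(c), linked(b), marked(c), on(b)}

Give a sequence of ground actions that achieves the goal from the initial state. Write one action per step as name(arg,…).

1. step(f,c)  →  {linked(b), linked(c), on(b), on(c)}
2. bind(c)  →  {linked(b), marked(c), on(b), on(c)}
3. free(c,b)  →  {above(c), clear(c), linked(b), marked(c), on(b), on(c)}

step(f,c); bind(c); free(c,b)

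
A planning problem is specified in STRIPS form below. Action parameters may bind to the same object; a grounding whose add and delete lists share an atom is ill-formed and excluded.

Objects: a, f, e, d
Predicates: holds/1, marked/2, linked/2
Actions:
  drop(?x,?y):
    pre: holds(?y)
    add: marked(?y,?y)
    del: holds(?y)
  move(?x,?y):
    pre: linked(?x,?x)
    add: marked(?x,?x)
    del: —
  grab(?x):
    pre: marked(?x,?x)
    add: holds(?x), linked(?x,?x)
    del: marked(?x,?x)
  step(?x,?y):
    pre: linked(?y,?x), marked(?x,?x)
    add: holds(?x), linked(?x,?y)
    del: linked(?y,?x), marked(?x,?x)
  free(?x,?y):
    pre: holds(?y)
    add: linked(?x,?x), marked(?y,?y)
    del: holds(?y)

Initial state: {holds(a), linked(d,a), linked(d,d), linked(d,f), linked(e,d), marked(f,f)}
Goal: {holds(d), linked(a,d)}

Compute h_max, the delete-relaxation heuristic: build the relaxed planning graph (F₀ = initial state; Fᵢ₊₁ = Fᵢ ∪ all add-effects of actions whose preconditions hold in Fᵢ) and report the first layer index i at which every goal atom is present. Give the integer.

2

F0 = init (6 atoms)
F1 = F0 ∪ {holds(f), linked(a,a), linked(e,e), linked(f,d), linked(f,f), marked(a,a), marked(d,d)}  (13 atoms)
F2 = F1 ∪ {holds(d), linked(a,d), linked(d,e), marked(e,e)}  (17 atoms)
goal ⊆ F2  ⇒  h_max = 2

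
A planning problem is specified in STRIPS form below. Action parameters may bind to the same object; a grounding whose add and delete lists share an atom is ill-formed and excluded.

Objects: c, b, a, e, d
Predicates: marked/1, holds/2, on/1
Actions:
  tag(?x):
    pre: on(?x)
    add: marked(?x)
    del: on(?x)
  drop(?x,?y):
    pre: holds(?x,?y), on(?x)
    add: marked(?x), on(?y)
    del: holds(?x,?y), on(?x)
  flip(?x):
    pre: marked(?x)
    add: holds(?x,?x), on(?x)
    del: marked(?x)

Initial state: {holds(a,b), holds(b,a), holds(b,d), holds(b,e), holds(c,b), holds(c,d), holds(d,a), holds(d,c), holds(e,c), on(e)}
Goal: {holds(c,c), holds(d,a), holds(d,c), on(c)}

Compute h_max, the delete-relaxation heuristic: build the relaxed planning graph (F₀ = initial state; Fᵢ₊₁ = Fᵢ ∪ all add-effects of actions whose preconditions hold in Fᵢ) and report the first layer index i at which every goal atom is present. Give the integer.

3

F0 = init (10 atoms)
F1 = F0 ∪ {marked(e), on(c)}  (12 atoms)
F2 = F1 ∪ {holds(e,e), marked(c), on(b), on(d)}  (16 atoms)
F3 = F2 ∪ {holds(c,c), marked(b), marked(d), on(a)}  (20 atoms)
goal ⊆ F3  ⇒  h_max = 3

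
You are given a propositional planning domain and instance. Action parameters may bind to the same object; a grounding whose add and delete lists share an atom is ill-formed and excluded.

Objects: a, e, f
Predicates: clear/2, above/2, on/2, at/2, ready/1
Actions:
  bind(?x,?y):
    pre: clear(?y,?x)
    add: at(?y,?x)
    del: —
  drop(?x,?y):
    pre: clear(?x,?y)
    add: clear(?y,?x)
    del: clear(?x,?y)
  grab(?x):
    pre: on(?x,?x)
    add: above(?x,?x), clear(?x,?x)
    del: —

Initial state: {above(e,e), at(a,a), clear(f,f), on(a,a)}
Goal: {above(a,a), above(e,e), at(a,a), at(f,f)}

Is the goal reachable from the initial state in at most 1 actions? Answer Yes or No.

1. bind(f,f)  →  {above(e,e), at(a,a), at(f,f), clear(f,f), on(a,a)}
2. grab(a)  →  {above(a,a), above(e,e), at(a,a), at(f,f), clear(a,a), clear(f,f), on(a,a)}
optimal plan length = 2; 2 > 1

No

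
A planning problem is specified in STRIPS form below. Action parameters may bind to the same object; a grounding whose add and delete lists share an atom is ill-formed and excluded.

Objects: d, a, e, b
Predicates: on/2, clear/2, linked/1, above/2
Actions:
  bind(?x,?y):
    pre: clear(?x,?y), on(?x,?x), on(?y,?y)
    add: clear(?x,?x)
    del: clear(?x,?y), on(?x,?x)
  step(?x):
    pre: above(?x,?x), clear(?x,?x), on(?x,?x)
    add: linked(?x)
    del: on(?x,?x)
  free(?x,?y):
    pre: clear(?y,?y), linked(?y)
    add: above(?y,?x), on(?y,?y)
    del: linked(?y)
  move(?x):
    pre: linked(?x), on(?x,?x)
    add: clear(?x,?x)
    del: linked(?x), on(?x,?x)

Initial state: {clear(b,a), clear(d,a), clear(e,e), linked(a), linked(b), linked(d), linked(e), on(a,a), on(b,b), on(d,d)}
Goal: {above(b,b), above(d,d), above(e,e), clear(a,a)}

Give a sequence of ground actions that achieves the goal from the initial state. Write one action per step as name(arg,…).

1. bind(d,a)  →  {clear(b,a), clear(d,d), clear(e,e), linked(a), linked(b), linked(d), linked(e), on(a,a), on(b,b)}
2. bind(b,a)  →  {clear(b,b), clear(d,d), clear(e,e), linked(a), linked(b), linked(d), linked(e), on(a,a)}
3. free(d,d)  →  {above(d,d), clear(b,b), clear(d,d), clear(e,e), linked(a), linked(b), linked(e), on(a,a), on(d,d)}
4. free(e,e)  →  {above(d,d), above(e,e), clear(b,b), clear(d,d), clear(e,e), linked(a), linked(b), on(a,a), on(d,d), on(e,e)}
5. free(b,b)  →  {above(b,b), above(d,d), above(e,e), clear(b,b), clear(d,d), clear(e,e), linked(a), on(a,a), on(b,b), on(d,d), on(e,e)}
6. move(a)  →  {above(b,b), above(d,d), above(e,e), clear(a,a), clear(b,b), clear(d,d), clear(e,e), on(b,b), on(d,d), on(e,e)}

bind(d,a); bind(b,a); free(d,d); free(e,e); free(b,b); move(a)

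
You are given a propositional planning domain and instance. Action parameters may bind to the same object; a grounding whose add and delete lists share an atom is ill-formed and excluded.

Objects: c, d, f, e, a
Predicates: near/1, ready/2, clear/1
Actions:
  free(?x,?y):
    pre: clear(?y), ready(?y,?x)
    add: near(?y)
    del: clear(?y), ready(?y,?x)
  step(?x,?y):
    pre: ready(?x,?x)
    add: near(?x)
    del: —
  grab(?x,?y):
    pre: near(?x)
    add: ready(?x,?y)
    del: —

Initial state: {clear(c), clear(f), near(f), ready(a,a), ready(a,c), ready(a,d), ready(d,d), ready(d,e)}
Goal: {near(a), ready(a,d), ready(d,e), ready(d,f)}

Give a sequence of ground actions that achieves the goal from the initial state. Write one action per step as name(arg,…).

1. step(d,c)  →  {clear(c), clear(f), near(d), near(f), ready(a,a), ready(a,c), ready(a,d), ready(d,d), ready(d,e)}
2. step(a,c)  →  {clear(c), clear(f), near(a), near(d), near(f), ready(a,a), ready(a,c), ready(a,d), ready(d,d), ready(d,e)}
3. grab(d,f)  →  {clear(c), clear(f), near(a), near(d), near(f), ready(a,a), ready(a,c), ready(a,d), ready(d,d), ready(d,e), ready(d,f)}

step(d,c); step(a,c); grab(d,f)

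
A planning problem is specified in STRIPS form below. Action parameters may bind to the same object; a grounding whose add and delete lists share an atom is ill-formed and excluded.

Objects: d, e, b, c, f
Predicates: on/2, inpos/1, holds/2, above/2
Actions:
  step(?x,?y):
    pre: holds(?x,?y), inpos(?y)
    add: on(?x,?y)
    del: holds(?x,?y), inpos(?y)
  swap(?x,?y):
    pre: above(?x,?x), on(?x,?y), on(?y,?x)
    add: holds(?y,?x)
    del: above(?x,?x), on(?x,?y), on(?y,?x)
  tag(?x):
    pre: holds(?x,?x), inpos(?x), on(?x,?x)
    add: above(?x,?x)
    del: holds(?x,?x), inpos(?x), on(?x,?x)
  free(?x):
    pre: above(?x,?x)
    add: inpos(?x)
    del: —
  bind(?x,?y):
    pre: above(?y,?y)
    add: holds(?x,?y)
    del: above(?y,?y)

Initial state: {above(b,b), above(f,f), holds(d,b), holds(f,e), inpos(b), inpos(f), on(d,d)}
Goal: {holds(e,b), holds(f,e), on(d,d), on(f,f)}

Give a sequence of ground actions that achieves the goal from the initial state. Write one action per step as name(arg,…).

1. bind(e,b)  →  {above(f,f), holds(d,b), holds(e,b), holds(f,e), inpos(b), inpos(f), on(d,d)}
2. bind(f,f)  →  {holds(d,b), holds(e,b), holds(f,e), holds(f,f), inpos(b), inpos(f), on(d,d)}
3. step(f,f)  →  {holds(d,b), holds(e,b), holds(f,e), inpos(b), on(d,d), on(f,f)}

bind(e,b); bind(f,f); step(f,f)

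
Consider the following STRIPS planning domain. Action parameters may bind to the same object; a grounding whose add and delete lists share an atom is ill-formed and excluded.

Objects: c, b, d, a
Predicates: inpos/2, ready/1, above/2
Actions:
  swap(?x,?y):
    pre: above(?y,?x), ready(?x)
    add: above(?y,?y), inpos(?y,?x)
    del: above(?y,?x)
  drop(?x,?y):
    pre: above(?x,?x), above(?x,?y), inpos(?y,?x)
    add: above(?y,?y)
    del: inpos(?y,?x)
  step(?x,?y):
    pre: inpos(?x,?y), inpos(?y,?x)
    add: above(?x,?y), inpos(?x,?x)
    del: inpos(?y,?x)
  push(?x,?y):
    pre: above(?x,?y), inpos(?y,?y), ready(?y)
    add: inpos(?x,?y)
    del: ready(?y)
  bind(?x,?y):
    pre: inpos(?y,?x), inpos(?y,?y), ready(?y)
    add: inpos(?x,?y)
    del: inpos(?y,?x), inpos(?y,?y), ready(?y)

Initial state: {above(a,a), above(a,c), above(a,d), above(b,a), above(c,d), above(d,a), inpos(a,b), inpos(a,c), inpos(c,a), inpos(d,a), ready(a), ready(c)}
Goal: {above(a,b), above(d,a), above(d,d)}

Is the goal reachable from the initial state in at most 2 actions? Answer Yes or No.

1. swap(a,b)  →  {above(a,a), above(a,c), above(a,d), above(b,b), above(c,d), above(d,a), inpos(a,b), inpos(a,c), inpos(b,a), inpos(c,a), inpos(d,a), ready(a), ready(c)}
2. drop(a,d)  →  {above(a,a), above(a,c), above(a,d), above(b,b), above(c,d), above(d,a), above(d,d), inpos(a,b), inpos(a,c), inpos(b,a), inpos(c,a), ready(a), ready(c)}
3. step(a,b)  →  {above(a,a), above(a,b), above(a,c), above(a,d), above(b,b), above(c,d), above(d,a), above(d,d), inpos(a,a), inpos(a,b), inpos(a,c), inpos(c,a), ready(a), ready(c)}
optimal plan length = 3; 3 > 2

No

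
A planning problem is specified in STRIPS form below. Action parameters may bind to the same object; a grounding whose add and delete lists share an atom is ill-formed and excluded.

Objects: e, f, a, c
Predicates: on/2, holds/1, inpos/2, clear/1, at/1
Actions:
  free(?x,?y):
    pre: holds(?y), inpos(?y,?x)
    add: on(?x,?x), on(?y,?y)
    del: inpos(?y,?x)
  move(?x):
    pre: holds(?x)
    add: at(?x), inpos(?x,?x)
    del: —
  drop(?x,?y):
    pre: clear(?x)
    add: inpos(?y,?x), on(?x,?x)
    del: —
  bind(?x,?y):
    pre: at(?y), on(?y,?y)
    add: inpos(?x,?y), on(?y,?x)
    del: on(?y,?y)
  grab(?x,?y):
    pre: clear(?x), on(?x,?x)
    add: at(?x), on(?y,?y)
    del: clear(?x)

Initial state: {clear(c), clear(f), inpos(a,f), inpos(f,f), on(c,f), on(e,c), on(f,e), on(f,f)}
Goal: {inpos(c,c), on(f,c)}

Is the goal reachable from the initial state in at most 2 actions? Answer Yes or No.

No

1. drop(c,c)  →  {clear(c), clear(f), inpos(a,f), inpos(c,c), inpos(f,f), on(c,c), on(c,f), on(e,c), on(f,e), on(f,f)}
2. grab(f,e)  →  {at(f), clear(c), inpos(a,f), inpos(c,c), inpos(f,f), on(c,c), on(c,f), on(e,c), on(e,e), on(f,e), on(f,f)}
3. bind(c,f)  →  {at(f), clear(c), inpos(a,f), inpos(c,c), inpos(c,f), inpos(f,f), on(c,c), on(c,f), on(e,c), on(e,e), on(f,c), on(f,e)}
optimal plan length = 3; 3 > 2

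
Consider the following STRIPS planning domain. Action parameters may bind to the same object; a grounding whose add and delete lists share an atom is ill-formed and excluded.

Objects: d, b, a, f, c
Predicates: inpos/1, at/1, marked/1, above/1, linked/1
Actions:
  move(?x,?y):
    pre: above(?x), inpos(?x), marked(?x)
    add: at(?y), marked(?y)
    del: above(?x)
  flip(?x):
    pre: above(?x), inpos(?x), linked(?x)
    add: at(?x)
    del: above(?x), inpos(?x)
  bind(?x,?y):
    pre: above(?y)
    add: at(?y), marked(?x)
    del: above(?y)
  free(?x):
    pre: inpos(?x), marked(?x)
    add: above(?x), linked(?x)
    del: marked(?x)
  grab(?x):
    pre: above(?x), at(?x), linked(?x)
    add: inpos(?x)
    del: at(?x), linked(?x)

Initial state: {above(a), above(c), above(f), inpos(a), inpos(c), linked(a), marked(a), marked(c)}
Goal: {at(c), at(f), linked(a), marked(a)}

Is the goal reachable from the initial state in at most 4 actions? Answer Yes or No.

Yes

1. move(a,f)  →  {above(c), above(f), at(f), inpos(a), inpos(c), linked(a), marked(a), marked(c), marked(f)}
2. move(c,c)  →  {above(f), at(c), at(f), inpos(a), inpos(c), linked(a), marked(a), marked(c), marked(f)}
optimal plan length = 2; 2 ≤ 4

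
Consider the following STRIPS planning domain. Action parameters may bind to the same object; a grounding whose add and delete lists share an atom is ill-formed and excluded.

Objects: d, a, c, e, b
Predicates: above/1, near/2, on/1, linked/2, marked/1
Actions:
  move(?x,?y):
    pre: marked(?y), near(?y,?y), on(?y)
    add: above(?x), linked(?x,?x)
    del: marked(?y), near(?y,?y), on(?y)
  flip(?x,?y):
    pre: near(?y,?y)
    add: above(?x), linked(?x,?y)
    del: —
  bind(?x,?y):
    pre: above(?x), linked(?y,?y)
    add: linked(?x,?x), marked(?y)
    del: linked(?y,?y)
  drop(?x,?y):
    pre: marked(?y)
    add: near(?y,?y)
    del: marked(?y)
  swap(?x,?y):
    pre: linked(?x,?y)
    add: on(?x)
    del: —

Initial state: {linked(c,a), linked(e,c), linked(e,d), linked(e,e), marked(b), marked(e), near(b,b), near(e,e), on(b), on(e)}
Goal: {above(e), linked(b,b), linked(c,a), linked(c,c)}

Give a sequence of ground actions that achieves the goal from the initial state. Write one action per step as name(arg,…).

1. move(c,e)  →  {above(c), linked(c,a), linked(c,c), linked(e,c), linked(e,d), linked(e,e), marked(b), near(b,b), on(b)}
2. flip(e,b)  →  {above(c), above(e), linked(c,a), linked(c,c), linked(e,b), linked(e,c), linked(e,d), linked(e,e), marked(b), near(b,b), on(b)}
3. move(b,b)  →  {above(b), above(c), above(e), linked(b,b), linked(c,a), linked(c,c), linked(e,b), linked(e,c), linked(e,d), linked(e,e)}

move(c,e); flip(e,b); move(b,b)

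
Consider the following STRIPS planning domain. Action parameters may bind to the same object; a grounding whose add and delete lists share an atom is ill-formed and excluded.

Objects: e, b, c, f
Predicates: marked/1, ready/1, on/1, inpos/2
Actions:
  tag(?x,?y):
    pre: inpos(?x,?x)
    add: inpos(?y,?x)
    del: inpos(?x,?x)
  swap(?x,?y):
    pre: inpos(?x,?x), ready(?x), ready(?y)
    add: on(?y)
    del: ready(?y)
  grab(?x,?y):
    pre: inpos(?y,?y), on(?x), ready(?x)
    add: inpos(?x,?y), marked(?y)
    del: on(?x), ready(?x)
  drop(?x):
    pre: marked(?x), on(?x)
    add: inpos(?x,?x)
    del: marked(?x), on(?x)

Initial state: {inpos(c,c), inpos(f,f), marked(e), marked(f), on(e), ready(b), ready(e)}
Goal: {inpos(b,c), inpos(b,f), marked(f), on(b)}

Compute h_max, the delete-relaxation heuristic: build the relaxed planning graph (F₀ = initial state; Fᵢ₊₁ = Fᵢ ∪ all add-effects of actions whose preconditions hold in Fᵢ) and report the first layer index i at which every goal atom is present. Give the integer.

F0 = init (7 atoms)
F1 = F0 ∪ {inpos(b,c), inpos(b,f), inpos(c,f), inpos(e,c), inpos(e,e), inpos(e,f), inpos(f,c), marked(c)}  (15 atoms)
F2 = F1 ∪ {inpos(b,e), inpos(c,e), inpos(f,e), on(b)}  (19 atoms)
goal ⊆ F2  ⇒  h_max = 2

2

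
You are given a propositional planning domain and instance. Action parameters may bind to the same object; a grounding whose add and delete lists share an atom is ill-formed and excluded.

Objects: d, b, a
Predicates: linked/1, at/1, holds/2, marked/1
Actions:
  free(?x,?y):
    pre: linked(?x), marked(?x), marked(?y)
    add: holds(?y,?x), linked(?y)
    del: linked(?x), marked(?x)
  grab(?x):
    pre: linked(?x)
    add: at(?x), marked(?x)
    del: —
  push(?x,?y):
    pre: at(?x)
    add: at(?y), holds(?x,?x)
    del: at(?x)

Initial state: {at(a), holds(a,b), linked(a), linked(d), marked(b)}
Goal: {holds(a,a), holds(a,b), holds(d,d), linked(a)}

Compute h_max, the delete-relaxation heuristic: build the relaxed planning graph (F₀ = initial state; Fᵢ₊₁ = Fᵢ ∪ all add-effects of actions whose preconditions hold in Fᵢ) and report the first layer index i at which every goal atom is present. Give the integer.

2

F0 = init (5 atoms)
F1 = F0 ∪ {at(b), at(d), holds(a,a), marked(a), marked(d)}  (10 atoms)
F2 = F1 ∪ {holds(a,d), holds(b,a), holds(b,b), holds(b,d), holds(d,a), holds(d,d), linked(b)}  (17 atoms)
goal ⊆ F2  ⇒  h_max = 2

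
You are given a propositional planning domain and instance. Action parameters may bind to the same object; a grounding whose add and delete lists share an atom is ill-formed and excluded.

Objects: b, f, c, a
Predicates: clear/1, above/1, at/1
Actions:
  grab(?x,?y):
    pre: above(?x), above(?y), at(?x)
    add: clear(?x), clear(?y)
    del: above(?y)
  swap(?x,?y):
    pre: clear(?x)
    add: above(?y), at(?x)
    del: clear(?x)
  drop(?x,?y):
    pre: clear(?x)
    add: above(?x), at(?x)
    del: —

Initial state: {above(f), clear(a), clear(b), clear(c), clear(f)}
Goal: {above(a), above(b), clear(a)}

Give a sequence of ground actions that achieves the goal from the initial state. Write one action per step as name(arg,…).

1. swap(b,b)  →  {above(b), above(f), at(b), clear(a), clear(c), clear(f)}
2. swap(f,a)  →  {above(a), above(b), above(f), at(b), at(f), clear(a), clear(c)}

swap(b,b); swap(f,a)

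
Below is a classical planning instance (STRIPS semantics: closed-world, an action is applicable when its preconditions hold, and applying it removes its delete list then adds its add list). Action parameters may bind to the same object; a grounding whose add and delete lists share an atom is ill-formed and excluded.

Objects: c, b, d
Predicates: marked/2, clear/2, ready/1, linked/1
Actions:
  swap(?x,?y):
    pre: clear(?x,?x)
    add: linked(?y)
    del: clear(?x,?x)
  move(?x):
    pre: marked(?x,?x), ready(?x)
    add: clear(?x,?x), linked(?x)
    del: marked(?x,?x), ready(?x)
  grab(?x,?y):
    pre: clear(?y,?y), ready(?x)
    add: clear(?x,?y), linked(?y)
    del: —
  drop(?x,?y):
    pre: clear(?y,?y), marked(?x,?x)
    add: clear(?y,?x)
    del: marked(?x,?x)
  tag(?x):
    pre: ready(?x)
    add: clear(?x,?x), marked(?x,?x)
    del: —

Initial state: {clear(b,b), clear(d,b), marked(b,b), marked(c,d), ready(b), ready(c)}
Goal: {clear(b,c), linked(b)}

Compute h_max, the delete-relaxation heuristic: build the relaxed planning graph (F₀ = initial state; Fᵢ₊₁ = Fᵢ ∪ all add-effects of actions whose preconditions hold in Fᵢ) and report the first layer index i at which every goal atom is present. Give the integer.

F0 = init (6 atoms)
F1 = F0 ∪ {clear(c,b), clear(c,c), linked(b), linked(c), linked(d), marked(c,c)}  (12 atoms)
F2 = F1 ∪ {clear(b,c)}  (13 atoms)
goal ⊆ F2  ⇒  h_max = 2

2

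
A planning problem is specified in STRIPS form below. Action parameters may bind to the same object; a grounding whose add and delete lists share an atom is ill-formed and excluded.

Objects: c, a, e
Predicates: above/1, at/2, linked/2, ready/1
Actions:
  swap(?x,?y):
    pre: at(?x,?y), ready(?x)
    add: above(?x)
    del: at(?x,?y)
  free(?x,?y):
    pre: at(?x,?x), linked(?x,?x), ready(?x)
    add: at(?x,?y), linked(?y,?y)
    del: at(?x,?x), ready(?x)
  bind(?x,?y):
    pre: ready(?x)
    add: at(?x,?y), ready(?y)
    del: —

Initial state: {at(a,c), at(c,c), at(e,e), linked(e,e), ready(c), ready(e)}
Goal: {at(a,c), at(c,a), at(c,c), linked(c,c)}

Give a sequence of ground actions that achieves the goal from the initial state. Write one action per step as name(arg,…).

free(e,c); bind(c,a)

1. free(e,c)  →  {at(a,c), at(c,c), at(e,c), linked(c,c), linked(e,e), ready(c)}
2. bind(c,a)  →  {at(a,c), at(c,a), at(c,c), at(e,c), linked(c,c), linked(e,e), ready(a), ready(c)}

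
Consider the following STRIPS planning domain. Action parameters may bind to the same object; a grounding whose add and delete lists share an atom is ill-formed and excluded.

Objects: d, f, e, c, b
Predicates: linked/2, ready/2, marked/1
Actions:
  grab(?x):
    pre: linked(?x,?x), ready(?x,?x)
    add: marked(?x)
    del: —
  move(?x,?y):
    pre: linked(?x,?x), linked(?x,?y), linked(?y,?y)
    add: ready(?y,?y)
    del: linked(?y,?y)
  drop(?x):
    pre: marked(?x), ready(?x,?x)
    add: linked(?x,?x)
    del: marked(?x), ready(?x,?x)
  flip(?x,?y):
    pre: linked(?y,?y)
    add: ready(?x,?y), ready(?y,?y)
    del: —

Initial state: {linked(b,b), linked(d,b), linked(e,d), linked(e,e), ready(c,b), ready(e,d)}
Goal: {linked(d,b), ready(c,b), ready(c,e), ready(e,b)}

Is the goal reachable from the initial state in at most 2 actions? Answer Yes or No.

1. flip(e,b)  →  {linked(b,b), linked(d,b), linked(e,d), linked(e,e), ready(b,b), ready(c,b), ready(e,b), ready(e,d)}
2. flip(c,e)  →  {linked(b,b), linked(d,b), linked(e,d), linked(e,e), ready(b,b), ready(c,b), ready(c,e), ready(e,b), ready(e,d), ready(e,e)}
optimal plan length = 2; 2 ≤ 2

Yes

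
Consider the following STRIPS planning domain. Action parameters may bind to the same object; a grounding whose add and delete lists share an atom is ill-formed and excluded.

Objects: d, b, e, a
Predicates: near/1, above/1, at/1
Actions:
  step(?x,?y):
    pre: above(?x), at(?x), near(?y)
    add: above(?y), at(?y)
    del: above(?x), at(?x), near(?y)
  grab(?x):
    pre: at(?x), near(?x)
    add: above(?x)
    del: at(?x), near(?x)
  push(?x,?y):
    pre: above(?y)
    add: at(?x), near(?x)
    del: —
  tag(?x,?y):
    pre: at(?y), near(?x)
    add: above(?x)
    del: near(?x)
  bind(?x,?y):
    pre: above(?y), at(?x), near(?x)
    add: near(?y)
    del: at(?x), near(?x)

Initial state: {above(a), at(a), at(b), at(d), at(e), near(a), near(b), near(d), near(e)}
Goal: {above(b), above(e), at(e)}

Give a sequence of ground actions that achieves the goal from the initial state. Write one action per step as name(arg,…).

step(a,b); tag(e,d)

1. step(a,b)  →  {above(b), at(b), at(d), at(e), near(a), near(d), near(e)}
2. tag(e,d)  →  {above(b), above(e), at(b), at(d), at(e), near(a), near(d)}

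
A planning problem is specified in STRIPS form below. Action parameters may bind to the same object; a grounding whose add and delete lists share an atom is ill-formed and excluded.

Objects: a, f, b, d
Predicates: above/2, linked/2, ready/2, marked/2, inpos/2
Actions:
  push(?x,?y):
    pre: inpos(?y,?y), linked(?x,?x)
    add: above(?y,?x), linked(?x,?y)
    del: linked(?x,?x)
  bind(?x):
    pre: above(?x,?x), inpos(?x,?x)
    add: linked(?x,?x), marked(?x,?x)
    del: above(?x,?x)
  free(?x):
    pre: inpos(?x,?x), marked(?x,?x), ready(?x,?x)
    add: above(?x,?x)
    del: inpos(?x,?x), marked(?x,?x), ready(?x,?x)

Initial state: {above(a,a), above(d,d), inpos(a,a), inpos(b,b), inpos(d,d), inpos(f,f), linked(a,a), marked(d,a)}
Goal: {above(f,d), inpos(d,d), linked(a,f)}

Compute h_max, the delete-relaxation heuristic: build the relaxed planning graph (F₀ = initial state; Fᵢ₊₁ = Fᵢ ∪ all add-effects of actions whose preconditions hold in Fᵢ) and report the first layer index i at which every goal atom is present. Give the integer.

F0 = init (8 atoms)
F1 = F0 ∪ {above(b,a), above(d,a), above(f,a), linked(a,b), linked(a,d), linked(a,f), linked(d,d), marked(a,a), marked(d,d)}  (17 atoms)
F2 = F1 ∪ {above(a,d), above(b,d), above(f,d), linked(d,a), linked(d,b), linked(d,f)}  (23 atoms)
goal ⊆ F2  ⇒  h_max = 2

2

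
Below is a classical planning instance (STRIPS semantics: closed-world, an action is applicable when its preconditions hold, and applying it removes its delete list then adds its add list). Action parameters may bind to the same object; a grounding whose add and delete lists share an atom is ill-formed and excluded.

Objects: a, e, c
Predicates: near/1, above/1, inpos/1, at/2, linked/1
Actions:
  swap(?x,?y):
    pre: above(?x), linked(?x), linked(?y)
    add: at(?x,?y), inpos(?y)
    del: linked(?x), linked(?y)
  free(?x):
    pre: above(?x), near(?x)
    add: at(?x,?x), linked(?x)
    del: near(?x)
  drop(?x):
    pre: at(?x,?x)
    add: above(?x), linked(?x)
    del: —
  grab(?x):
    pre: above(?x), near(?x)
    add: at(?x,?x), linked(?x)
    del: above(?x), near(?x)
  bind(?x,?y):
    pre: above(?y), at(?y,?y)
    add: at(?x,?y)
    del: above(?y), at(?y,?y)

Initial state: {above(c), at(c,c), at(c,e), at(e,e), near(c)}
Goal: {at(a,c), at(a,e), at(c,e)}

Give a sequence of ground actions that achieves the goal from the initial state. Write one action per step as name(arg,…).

drop(e); bind(a,e); bind(a,c)

1. drop(e)  →  {above(c), above(e), at(c,c), at(c,e), at(e,e), linked(e), near(c)}
2. bind(a,e)  →  {above(c), at(a,e), at(c,c), at(c,e), linked(e), near(c)}
3. bind(a,c)  →  {at(a,c), at(a,e), at(c,e), linked(e), near(c)}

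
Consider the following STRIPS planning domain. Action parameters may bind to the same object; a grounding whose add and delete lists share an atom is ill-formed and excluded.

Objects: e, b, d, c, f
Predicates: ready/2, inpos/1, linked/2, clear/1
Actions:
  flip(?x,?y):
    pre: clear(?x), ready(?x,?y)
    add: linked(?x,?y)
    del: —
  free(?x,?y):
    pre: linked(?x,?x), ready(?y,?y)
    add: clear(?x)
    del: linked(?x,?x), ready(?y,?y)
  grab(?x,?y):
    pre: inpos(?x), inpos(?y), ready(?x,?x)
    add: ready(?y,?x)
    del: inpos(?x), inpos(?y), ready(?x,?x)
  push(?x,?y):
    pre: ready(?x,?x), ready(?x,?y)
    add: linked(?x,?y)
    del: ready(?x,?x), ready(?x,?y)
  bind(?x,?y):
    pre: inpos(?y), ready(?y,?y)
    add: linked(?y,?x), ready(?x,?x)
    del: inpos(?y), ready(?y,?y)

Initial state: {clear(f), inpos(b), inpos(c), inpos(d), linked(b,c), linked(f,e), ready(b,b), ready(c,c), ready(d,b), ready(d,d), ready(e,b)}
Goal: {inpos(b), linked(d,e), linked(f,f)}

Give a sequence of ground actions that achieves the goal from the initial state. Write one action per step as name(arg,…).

bind(e,d); bind(f,c); flip(f,f)

1. bind(e,d)  →  {clear(f), inpos(b), inpos(c), linked(b,c), linked(d,e), linked(f,e), ready(b,b), ready(c,c), ready(d,b), ready(e,b), ready(e,e)}
2. bind(f,c)  →  {clear(f), inpos(b), linked(b,c), linked(c,f), linked(d,e), linked(f,e), ready(b,b), ready(d,b), ready(e,b), ready(e,e), ready(f,f)}
3. flip(f,f)  →  {clear(f), inpos(b), linked(b,c), linked(c,f), linked(d,e), linked(f,e), linked(f,f), ready(b,b), ready(d,b), ready(e,b), ready(e,e), ready(f,f)}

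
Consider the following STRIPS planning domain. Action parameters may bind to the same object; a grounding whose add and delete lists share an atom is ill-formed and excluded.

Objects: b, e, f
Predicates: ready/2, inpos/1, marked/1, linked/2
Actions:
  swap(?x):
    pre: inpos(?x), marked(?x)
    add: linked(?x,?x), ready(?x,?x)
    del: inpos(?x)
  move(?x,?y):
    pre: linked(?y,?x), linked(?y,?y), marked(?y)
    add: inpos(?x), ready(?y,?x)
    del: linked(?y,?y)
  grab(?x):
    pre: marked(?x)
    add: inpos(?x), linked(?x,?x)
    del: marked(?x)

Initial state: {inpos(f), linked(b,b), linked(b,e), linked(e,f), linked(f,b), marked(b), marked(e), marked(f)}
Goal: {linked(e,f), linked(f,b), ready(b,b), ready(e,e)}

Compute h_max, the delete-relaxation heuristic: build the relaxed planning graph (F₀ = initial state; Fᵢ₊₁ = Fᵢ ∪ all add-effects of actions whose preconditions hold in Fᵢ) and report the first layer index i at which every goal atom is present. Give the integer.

F0 = init (8 atoms)
F1 = F0 ∪ {inpos(b), inpos(e), linked(e,e), linked(f,f), ready(b,b), ready(b,e), ready(f,f)}  (15 atoms)
F2 = F1 ∪ {ready(e,e), ready(e,f), ready(f,b)}  (18 atoms)
goal ⊆ F2  ⇒  h_max = 2

2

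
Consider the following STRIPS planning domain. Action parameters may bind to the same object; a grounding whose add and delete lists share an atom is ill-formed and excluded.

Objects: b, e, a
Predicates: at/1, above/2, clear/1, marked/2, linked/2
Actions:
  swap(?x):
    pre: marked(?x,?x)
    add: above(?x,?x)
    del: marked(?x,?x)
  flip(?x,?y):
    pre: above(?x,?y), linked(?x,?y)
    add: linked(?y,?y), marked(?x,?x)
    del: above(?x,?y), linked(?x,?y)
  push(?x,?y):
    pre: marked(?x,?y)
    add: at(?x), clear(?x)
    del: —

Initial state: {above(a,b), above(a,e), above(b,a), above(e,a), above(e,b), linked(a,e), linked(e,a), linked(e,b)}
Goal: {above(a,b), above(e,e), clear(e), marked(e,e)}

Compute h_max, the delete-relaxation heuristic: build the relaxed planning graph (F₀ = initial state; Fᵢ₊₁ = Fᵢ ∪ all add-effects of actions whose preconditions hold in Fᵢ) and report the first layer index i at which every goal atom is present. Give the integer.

F0 = init (8 atoms)
F1 = F0 ∪ {linked(a,a), linked(b,b), linked(e,e), marked(a,a), marked(e,e)}  (13 atoms)
F2 = F1 ∪ {above(a,a), above(e,e), at(a), at(e), clear(a), clear(e)}  (19 atoms)
goal ⊆ F2  ⇒  h_max = 2

2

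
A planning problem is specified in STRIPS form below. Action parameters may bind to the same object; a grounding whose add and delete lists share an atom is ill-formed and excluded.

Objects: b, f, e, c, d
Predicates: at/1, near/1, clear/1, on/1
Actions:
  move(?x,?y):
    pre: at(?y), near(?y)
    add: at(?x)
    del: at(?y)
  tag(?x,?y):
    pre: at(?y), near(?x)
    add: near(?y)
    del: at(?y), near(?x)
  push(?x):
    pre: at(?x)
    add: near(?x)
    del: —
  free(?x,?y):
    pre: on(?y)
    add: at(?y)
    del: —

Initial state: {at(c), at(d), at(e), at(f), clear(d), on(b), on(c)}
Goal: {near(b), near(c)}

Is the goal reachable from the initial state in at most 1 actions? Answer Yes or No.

1. push(c)  →  {at(c), at(d), at(e), at(f), clear(d), near(c), on(b), on(c)}
2. move(b,c)  →  {at(b), at(d), at(e), at(f), clear(d), near(c), on(b), on(c)}
3. push(b)  →  {at(b), at(d), at(e), at(f), clear(d), near(b), near(c), on(b), on(c)}
optimal plan length = 3; 3 > 1

No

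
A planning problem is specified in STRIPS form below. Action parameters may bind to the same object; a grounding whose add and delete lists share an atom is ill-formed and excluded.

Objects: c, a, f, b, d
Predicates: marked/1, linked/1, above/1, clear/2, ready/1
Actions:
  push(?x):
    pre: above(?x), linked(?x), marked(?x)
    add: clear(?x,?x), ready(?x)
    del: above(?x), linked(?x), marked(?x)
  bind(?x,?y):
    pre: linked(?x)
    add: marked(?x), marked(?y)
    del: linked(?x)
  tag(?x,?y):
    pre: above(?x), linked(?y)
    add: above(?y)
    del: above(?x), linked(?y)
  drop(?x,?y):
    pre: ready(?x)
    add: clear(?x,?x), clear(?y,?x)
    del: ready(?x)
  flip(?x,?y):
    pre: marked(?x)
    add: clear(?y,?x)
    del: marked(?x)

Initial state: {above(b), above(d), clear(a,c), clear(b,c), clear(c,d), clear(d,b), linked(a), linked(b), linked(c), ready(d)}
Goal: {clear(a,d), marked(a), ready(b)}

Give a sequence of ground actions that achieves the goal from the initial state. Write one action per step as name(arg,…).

1. bind(a,b)  →  {above(b), above(d), clear(a,c), clear(b,c), clear(c,d), clear(d,b), linked(b), linked(c), marked(a), marked(b), ready(d)}
2. push(b)  →  {above(d), clear(a,c), clear(b,b), clear(b,c), clear(c,d), clear(d,b), linked(c), marked(a), ready(b), ready(d)}
3. drop(d,a)  →  {above(d), clear(a,c), clear(a,d), clear(b,b), clear(b,c), clear(c,d), clear(d,b), clear(d,d), linked(c), marked(a), ready(b)}

bind(a,b); push(b); drop(d,a)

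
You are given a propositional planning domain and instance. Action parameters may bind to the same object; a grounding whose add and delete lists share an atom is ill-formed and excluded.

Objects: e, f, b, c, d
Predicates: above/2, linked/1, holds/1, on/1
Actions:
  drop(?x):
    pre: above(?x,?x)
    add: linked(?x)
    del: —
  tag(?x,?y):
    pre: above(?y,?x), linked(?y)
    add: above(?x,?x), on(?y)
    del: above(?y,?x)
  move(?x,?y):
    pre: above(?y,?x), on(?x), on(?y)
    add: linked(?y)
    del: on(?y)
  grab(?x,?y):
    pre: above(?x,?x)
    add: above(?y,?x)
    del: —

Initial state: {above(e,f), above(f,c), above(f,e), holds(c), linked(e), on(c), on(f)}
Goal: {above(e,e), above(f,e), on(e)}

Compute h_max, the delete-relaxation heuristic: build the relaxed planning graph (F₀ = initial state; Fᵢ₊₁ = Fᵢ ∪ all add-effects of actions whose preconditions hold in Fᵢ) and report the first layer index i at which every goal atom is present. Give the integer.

2

F0 = init (7 atoms)
F1 = F0 ∪ {above(f,f), linked(f), on(e)}  (10 atoms)
F2 = F1 ∪ {above(b,f), above(c,c), above(c,f), above(d,f), above(e,e)}  (15 atoms)
goal ⊆ F2  ⇒  h_max = 2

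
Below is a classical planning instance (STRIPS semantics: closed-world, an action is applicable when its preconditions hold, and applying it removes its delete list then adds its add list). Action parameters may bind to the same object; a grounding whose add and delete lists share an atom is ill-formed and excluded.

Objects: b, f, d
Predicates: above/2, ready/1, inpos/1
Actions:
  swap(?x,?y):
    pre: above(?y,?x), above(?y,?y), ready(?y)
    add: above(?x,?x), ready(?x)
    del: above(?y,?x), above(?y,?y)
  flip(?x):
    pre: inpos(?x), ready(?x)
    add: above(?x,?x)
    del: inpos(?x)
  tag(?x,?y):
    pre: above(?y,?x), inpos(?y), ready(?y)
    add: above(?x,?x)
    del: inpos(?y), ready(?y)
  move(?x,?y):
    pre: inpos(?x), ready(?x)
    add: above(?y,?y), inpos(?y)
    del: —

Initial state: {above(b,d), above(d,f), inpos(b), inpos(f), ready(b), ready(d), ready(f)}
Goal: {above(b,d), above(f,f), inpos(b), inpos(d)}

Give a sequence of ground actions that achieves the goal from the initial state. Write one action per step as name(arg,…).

flip(f); move(b,d)

1. flip(f)  →  {above(b,d), above(d,f), above(f,f), inpos(b), ready(b), ready(d), ready(f)}
2. move(b,d)  →  {above(b,d), above(d,d), above(d,f), above(f,f), inpos(b), inpos(d), ready(b), ready(d), ready(f)}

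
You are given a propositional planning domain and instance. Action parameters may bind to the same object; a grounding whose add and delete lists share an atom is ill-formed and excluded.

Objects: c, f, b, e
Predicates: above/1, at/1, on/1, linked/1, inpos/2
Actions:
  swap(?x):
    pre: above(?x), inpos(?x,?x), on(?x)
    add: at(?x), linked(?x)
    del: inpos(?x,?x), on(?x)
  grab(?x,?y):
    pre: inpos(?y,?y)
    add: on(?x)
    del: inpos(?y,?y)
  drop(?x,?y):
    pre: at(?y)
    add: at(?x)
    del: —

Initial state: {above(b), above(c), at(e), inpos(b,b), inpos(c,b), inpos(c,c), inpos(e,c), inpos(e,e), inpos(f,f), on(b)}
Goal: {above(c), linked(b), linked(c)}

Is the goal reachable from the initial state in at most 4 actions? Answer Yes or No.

1. swap(b)  →  {above(b), above(c), at(b), at(e), inpos(c,b), inpos(c,c), inpos(e,c), inpos(e,e), inpos(f,f), linked(b)}
2. grab(c,f)  →  {above(b), above(c), at(b), at(e), inpos(c,b), inpos(c,c), inpos(e,c), inpos(e,e), linked(b), on(c)}
3. swap(c)  →  {above(b), above(c), at(b), at(c), at(e), inpos(c,b), inpos(e,c), inpos(e,e), linked(b), linked(c)}
optimal plan length = 3; 3 ≤ 4

Yes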